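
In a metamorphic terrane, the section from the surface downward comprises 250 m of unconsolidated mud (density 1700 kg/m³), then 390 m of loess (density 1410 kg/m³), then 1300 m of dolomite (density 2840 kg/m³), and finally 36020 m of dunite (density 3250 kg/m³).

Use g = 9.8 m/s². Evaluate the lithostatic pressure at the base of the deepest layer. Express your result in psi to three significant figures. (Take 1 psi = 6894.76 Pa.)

173000 psi

unconsolidated mud: 1700 kg/m³ × 9.8 m/s² × 250 m = 4.165×10^6 Pa = 604.1 psi
loess: 1410 kg/m³ × 9.8 m/s² × 390 m = 5.389×10^6 Pa = 781.6 psi
dolomite: 2840 kg/m³ × 9.8 m/s² × 1300 m = 3.618×10^7 Pa = 5248 psi
dunite: 3250 kg/m³ × 9.8 m/s² × 36020 m = 1.147×10^9 Pa = 1.664×10^5 psi
Total = 604.1 + 781.6 + 5248 + 1.664×10^5 = 1.7303×10^5 psi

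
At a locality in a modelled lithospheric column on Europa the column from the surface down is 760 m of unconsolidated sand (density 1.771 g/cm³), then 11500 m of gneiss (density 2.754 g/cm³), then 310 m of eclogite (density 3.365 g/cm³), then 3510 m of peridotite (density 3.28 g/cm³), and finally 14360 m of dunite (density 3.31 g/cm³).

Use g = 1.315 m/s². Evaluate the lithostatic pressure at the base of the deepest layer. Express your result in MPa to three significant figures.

122 MPa

unconsolidated sand: 1771 kg/m³ × 1.315 m/s² × 760 m = 1.770×10^6 Pa = 1.770 MPa
gneiss: 2754 kg/m³ × 1.315 m/s² × 11500 m = 4.165×10^7 Pa = 41.65 MPa
eclogite: 3365 kg/m³ × 1.315 m/s² × 310 m = 1.372×10^6 Pa = 1.372 MPa
peridotite: 3280 kg/m³ × 1.315 m/s² × 3510 m = 1.514×10^7 Pa = 15.14 MPa
dunite: 3310 kg/m³ × 1.315 m/s² × 14360 m = 6.250×10^7 Pa = 62.50 MPa
Total = 1.770 + 41.65 + 1.372 + 15.14 + 62.50 = 122.43 MPa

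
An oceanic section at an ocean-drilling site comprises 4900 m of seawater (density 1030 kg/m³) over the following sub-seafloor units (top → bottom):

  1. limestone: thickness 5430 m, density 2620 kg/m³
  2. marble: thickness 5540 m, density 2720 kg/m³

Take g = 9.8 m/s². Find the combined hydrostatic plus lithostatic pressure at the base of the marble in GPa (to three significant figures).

0.337 GPa

seawater: 1030 kg/m³ × 9.8 m/s² × 4900 m = 4.946×10^7 Pa = 0.04946 GPa
limestone: 2620 kg/m³ × 9.8 m/s² × 5430 m = 1.394×10^8 Pa = 0.1394 GPa
marble: 2720 kg/m³ × 9.8 m/s² × 5540 m = 1.477×10^8 Pa = 0.1477 GPa
Total = 0.04946 + 0.1394 + 0.1477 = 0.33656 GPa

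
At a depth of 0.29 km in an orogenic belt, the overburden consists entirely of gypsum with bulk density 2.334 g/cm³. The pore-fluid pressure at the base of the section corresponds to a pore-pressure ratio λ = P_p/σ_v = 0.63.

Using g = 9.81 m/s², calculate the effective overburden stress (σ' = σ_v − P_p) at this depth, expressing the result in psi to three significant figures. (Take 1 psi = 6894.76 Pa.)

Overburden (lithostatic) stress σ_v:
gypsum: 2334 kg/m³ × 9.81 m/s² × 290 m = 6.640×10^6 Pa = 6.640 MPa
Pore pressure P_p = λ·σ_v = 0.63 × 6.640 MPa = 4.183 MPa
Effective stress σ' = σ_v − P_p = 6.640 − 4.183 = 2.4568 MPa = 356.33 psi

356 psi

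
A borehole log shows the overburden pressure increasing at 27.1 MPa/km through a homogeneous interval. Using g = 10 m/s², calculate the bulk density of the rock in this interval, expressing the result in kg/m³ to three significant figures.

2710 kg/m³

ρ = (dP/dz)/g = 27.1 MPa/km / 10 m/s² = 27100 Pa/m / 10 m/s² = 2710.0 kg/m³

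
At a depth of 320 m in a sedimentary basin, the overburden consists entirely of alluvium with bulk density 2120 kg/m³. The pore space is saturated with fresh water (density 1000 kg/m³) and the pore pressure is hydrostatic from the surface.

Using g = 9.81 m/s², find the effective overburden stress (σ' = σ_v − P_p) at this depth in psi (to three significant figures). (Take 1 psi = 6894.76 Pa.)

Overburden (lithostatic) stress σ_v:
alluvium: 2120 kg/m³ × 9.81 m/s² × 320 m = 6.655×10^6 Pa = 6.655 MPa
Pore pressure P_p = 1000 kg/m³ × 9.81 m/s² × 320 m = 3.139×10^6 Pa = 3.139 MPa
Effective stress σ' = σ_v − P_p = 6.655 − 3.139 = 3.5159 MPa = 509.94 psi

510 psi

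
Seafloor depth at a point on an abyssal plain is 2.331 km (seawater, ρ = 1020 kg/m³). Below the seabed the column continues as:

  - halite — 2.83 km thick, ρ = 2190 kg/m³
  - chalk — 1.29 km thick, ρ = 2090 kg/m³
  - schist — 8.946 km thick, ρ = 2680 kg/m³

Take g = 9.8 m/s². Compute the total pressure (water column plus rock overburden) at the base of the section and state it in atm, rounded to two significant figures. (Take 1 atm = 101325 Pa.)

seawater: 1020 kg/m³ × 9.8 m/s² × 2331 m = 2.330×10^7 Pa = 230.0 atm
halite: 2190 kg/m³ × 9.8 m/s² × 2830 m = 6.074×10^7 Pa = 599.4 atm
chalk: 2090 kg/m³ × 9.8 m/s² × 1290 m = 2.642×10^7 Pa = 260.8 atm
schist: 2680 kg/m³ × 9.8 m/s² × 8946 m = 2.350×10^8 Pa = 2319 atm
Total = 230.0 + 599.4 + 260.8 + 2319 = 3409.0 atm

3400 atm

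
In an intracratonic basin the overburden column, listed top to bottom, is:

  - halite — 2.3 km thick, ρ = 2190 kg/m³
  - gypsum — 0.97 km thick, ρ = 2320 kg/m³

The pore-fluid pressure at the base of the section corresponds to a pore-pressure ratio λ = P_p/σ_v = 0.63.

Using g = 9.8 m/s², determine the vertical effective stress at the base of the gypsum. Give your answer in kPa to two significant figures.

Overburden (lithostatic) stress σ_v:
halite: 2190 kg/m³ × 9.8 m/s² × 2300 m = 4.936×10^7 Pa = 49.36 MPa
gypsum: 2320 kg/m³ × 9.8 m/s² × 970 m = 2.205×10^7 Pa = 22.05 MPa
Total = 49.36 + 22.05 = 71.417 MPa
Pore pressure P_p = λ·σ_v = 0.63 × 71.42 MPa = 44.99 MPa
Effective stress σ' = σ_v − P_p = 71.42 − 44.99 = 26.424 MPa = 26424 kPa

26000 kPa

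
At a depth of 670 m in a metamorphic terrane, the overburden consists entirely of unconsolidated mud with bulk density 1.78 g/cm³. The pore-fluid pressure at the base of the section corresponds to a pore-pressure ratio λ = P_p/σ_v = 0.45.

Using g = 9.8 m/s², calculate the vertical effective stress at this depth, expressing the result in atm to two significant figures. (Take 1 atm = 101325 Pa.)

Overburden (lithostatic) stress σ_v:
unconsolidated mud: 1780 kg/m³ × 9.8 m/s² × 670 m = 1.169×10^7 Pa = 11.69 MPa
Pore pressure P_p = λ·σ_v = 0.45 × 11.69 MPa = 5.259 MPa
Effective stress σ' = σ_v − P_p = 11.69 − 5.259 = 6.4281 MPa = 63.441 atm

63 atm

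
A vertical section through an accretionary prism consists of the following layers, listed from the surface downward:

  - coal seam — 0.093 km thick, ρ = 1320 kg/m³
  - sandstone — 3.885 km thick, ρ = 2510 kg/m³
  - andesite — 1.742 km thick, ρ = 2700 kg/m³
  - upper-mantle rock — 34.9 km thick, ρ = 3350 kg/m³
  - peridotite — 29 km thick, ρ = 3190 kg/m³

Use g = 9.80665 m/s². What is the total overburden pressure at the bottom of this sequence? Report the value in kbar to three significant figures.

coal seam: 1320 kg/m³ × 9.80665 m/s² × 93 m = 1.204×10^6 Pa = 0.01204 kbar
sandstone: 2510 kg/m³ × 9.80665 m/s² × 3885 m = 9.563×10^7 Pa = 0.9563 kbar
andesite: 2700 kg/m³ × 9.80665 m/s² × 1742 m = 4.612×10^7 Pa = 0.4612 kbar
upper-mantle rock: 3350 kg/m³ × 9.80665 m/s² × 34900 m = 1.147×10^9 Pa = 11.47 kbar
peridotite: 3190 kg/m³ × 9.80665 m/s² × 29000 m = 9.072×10^8 Pa = 9.072 kbar
Total = 0.01204 + 0.9563 + 0.4612 + 11.47 + 9.072 = 21.967 kbar

22.0 kbar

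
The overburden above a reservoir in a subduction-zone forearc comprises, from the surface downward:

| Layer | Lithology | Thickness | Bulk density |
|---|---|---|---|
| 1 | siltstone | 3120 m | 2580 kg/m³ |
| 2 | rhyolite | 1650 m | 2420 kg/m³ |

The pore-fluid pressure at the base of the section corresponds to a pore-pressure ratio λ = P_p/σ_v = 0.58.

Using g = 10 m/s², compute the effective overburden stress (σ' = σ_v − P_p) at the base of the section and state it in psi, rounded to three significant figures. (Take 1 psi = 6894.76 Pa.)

7340 psi

Overburden (lithostatic) stress σ_v:
siltstone: 2580 kg/m³ × 10 m/s² × 3120 m = 8.050×10^7 Pa = 80.50 MPa
rhyolite: 2420 kg/m³ × 10 m/s² × 1650 m = 3.993×10^7 Pa = 39.93 MPa
Total = 80.50 + 39.93 = 120.43 MPa
Pore pressure P_p = λ·σ_v = 0.58 × 120.4 MPa = 69.85 MPa
Effective stress σ' = σ_v − P_p = 120.4 − 69.85 = 50.579 MPa = 7335.9 psi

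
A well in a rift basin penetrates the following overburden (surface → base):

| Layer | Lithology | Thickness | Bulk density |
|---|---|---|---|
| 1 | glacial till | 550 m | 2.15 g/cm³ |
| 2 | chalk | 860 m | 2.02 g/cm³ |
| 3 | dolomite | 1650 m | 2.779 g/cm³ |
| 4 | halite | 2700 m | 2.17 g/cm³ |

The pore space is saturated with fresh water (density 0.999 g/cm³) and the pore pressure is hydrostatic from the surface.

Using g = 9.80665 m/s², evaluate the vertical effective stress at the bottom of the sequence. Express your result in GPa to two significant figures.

0.075 GPa

Overburden (lithostatic) stress σ_v:
glacial till: 2150 kg/m³ × 9.80665 m/s² × 550 m = 1.160×10^7 Pa = 11.60 MPa
chalk: 2020 kg/m³ × 9.80665 m/s² × 860 m = 1.704×10^7 Pa = 17.04 MPa
dolomite: 2779 kg/m³ × 9.80665 m/s² × 1650 m = 4.497×10^7 Pa = 44.97 MPa
halite: 2170 kg/m³ × 9.80665 m/s² × 2700 m = 5.746×10^7 Pa = 57.46 MPa
Total = 11.60 + 17.04 + 44.97 + 57.46 = 131.06 MPa
Pore pressure P_p = 999 kg/m³ × 9.80665 m/s² × 5760 m = 5.643×10^7 Pa = 56.43 MPa
Effective stress σ' = σ_v − P_p = 131.1 − 56.43 = 74.627 MPa = 0.074627 GPa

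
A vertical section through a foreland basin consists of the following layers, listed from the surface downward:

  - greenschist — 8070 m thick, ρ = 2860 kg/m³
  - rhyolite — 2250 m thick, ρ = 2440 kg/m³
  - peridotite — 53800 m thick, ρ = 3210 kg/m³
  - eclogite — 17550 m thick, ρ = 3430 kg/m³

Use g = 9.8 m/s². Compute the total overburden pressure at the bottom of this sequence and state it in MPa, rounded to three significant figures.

greenschist: 2860 kg/m³ × 9.8 m/s² × 8070 m = 2.262×10^8 Pa = 226.2 MPa
rhyolite: 2440 kg/m³ × 9.8 m/s² × 2250 m = 5.380×10^7 Pa = 53.80 MPa
peridotite: 3210 kg/m³ × 9.8 m/s² × 53800 m = 1.692×10^9 Pa = 1692 MPa
eclogite: 3430 kg/m³ × 9.8 m/s² × 17550 m = 5.899×10^8 Pa = 589.9 MPa
Total = 226.2 + 53.80 + 1692 + 589.9 = 2562.4 MPa

2560 MPa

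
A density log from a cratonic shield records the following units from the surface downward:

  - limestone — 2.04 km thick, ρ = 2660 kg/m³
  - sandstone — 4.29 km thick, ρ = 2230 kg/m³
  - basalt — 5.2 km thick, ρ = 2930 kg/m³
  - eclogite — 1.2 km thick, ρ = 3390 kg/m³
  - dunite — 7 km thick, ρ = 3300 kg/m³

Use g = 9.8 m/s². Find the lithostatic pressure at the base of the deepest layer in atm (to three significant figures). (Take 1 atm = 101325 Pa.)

5550 atm

limestone: 2660 kg/m³ × 9.8 m/s² × 2040 m = 5.318×10^7 Pa = 524.8 atm
sandstone: 2230 kg/m³ × 9.8 m/s² × 4290 m = 9.375×10^7 Pa = 925.3 atm
basalt: 2930 kg/m³ × 9.8 m/s² × 5200 m = 1.493×10^8 Pa = 1474 atm
eclogite: 3390 kg/m³ × 9.8 m/s² × 1200 m = 3.987×10^7 Pa = 393.5 atm
dunite: 3300 kg/m³ × 9.8 m/s² × 7000 m = 2.264×10^8 Pa = 2234 atm
Total = 524.8 + 925.3 + 1474 + 393.5 + 2234 = 5551.4 atm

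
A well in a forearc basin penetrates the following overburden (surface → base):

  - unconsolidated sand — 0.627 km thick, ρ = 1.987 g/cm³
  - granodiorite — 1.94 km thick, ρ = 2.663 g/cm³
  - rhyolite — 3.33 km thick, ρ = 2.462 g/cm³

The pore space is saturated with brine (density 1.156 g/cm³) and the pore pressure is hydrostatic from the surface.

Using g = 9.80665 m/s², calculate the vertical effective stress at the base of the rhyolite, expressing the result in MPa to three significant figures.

76.4 MPa

Overburden (lithostatic) stress σ_v:
unconsolidated sand: 1987 kg/m³ × 9.80665 m/s² × 627 m = 1.222×10^7 Pa = 12.22 MPa
granodiorite: 2663 kg/m³ × 9.80665 m/s² × 1940 m = 5.066×10^7 Pa = 50.66 MPa
rhyolite: 2462 kg/m³ × 9.80665 m/s² × 3330 m = 8.040×10^7 Pa = 80.40 MPa
Total = 12.22 + 50.66 + 80.40 = 143.28 MPa
Pore pressure P_p = 1156 kg/m³ × 9.80665 m/s² × 5897 m = 6.685×10^7 Pa = 66.85 MPa
Effective stress σ' = σ_v − P_p = 143.3 − 66.85 = 76.429 MPa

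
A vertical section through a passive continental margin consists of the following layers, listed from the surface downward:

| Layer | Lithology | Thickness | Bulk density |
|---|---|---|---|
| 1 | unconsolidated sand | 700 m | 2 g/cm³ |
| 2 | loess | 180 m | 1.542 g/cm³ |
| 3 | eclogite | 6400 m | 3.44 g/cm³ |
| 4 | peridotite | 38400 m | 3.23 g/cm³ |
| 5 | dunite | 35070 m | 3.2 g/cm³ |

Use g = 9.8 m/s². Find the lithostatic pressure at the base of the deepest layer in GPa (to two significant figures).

2.5 GPa

unconsolidated sand: 2000 kg/m³ × 9.8 m/s² × 700 m = 1.372×10^7 Pa = 0.01372 GPa
loess: 1542 kg/m³ × 9.8 m/s² × 180 m = 2.720×10^6 Pa = 2.720×10^-3 GPa
eclogite: 3440 kg/m³ × 9.8 m/s² × 6400 m = 2.158×10^8 Pa = 0.2158 GPa
peridotite: 3230 kg/m³ × 9.8 m/s² × 38400 m = 1.216×10^9 Pa = 1.216 GPa
dunite: 3200 kg/m³ × 9.8 m/s² × 35070 m = 1.100×10^9 Pa = 1.100 GPa
Total = 0.01372 + 2.720×10^-3 + 0.2158 + 1.216 + 1.100 = 2.5475 GPa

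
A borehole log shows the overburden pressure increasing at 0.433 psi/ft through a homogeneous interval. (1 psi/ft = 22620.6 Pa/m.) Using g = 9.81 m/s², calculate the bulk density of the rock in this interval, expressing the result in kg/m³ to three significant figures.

998 kg/m³

ρ = (dP/dz)/g = 0.433 psi/ft / 9.81 m/s² = 9794.7 Pa/m / 9.81 m/s² = 998.44 kg/m³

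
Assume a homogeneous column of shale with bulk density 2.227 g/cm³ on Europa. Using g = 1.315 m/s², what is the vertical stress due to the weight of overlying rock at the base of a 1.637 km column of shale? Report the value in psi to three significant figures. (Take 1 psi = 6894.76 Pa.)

shale: 2227 kg/m³ × 1.315 m/s² × 1637 m = 4.794×10^6 Pa = 695.3 psi

695 psi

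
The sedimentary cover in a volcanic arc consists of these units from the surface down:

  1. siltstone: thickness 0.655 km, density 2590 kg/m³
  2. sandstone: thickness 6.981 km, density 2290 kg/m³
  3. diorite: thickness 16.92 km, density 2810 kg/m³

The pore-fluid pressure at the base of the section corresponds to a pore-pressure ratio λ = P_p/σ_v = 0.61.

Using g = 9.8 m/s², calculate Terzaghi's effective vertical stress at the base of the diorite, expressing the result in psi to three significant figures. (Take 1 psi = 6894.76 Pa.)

36200 psi

Overburden (lithostatic) stress σ_v:
siltstone: 2590 kg/m³ × 9.8 m/s² × 655 m = 1.663×10^7 Pa = 16.63 MPa
sandstone: 2290 kg/m³ × 9.8 m/s² × 6981 m = 1.567×10^8 Pa = 156.7 MPa
diorite: 2810 kg/m³ × 9.8 m/s² × 16920 m = 4.659×10^8 Pa = 465.9 MPa
Total = 16.63 + 156.7 + 465.9 = 639.24 MPa
Pore pressure P_p = λ·σ_v = 0.61 × 639.2 MPa = 389.9 MPa
Effective stress σ' = σ_v − P_p = 639.2 − 389.9 = 249.30 MPa = 36158 psi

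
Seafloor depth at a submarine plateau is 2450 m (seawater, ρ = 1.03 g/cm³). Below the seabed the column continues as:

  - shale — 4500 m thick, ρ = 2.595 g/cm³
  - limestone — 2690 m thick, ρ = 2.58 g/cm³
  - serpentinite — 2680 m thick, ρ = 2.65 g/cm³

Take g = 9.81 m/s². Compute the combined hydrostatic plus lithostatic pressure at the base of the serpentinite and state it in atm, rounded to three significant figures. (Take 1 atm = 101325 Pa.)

seawater: 1030 kg/m³ × 9.81 m/s² × 2450 m = 2.476×10^7 Pa = 244.3 atm
shale: 2595 kg/m³ × 9.81 m/s² × 4500 m = 1.146×10^8 Pa = 1131 atm
limestone: 2580 kg/m³ × 9.81 m/s² × 2690 m = 6.808×10^7 Pa = 671.9 atm
serpentinite: 2650 kg/m³ × 9.81 m/s² × 2680 m = 6.967×10^7 Pa = 687.6 atm
Total = 244.3 + 1131 + 671.9 + 687.6 = 2734.4 atm

2730 atm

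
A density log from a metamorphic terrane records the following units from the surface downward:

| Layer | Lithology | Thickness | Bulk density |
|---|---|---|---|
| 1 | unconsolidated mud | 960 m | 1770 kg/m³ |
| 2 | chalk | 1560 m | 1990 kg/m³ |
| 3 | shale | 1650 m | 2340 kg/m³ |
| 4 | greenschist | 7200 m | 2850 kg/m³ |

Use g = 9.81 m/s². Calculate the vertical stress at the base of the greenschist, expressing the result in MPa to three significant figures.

unconsolidated mud: 1770 kg/m³ × 9.81 m/s² × 960 m = 1.667×10^7 Pa = 16.67 MPa
chalk: 1990 kg/m³ × 9.81 m/s² × 1560 m = 3.045×10^7 Pa = 30.45 MPa
shale: 2340 kg/m³ × 9.81 m/s² × 1650 m = 3.788×10^7 Pa = 37.88 MPa
greenschist: 2850 kg/m³ × 9.81 m/s² × 7200 m = 2.013×10^8 Pa = 201.3 MPa
Total = 16.67 + 30.45 + 37.88 + 201.3 = 286.30 MPa

286 MPa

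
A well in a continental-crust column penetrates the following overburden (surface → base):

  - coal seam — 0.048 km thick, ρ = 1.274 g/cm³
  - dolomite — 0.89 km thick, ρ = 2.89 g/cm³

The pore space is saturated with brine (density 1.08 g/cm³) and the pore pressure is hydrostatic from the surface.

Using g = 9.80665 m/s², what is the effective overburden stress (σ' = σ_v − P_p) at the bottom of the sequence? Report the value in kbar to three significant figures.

Overburden (lithostatic) stress σ_v:
coal seam: 1274 kg/m³ × 9.80665 m/s² × 48 m = 5.997×10^5 Pa = 0.5997 MPa
dolomite: 2890 kg/m³ × 9.80665 m/s² × 890 m = 2.522×10^7 Pa = 25.22 MPa
Total = 0.5997 + 25.22 = 25.823 MPa
Pore pressure P_p = 1080 kg/m³ × 9.80665 m/s² × 938 m = 9.935×10^6 Pa = 9.935 MPa
Effective stress σ' = σ_v − P_p = 25.82 − 9.935 = 15.889 MPa = 0.15889 kbar

0.159 kbar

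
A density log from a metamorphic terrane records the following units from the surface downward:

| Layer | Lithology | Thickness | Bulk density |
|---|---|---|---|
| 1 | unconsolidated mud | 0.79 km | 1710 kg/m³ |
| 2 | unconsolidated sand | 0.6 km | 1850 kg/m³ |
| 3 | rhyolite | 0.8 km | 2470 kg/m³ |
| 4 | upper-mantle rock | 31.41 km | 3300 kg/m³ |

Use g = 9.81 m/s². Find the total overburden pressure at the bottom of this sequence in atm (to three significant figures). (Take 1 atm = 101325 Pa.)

unconsolidated mud: 1710 kg/m³ × 9.81 m/s² × 790 m = 1.325×10^7 Pa = 130.8 atm
unconsolidated sand: 1850 kg/m³ × 9.81 m/s² × 600 m = 1.089×10^7 Pa = 107.5 atm
rhyolite: 2470 kg/m³ × 9.81 m/s² × 800 m = 1.938×10^7 Pa = 191.3 atm
upper-mantle rock: 3300 kg/m³ × 9.81 m/s² × 31410 m = 1.017×10^9 Pa = 10035 atm
Total = 130.8 + 107.5 + 191.3 + 10035 = 10465 atm

10500 atm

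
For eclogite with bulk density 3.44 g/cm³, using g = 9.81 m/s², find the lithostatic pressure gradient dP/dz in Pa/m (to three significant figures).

dP/dz = ρg = 3440 kg/m³ × 9.81 m/s² = 33746 Pa/m

33700 Pa/m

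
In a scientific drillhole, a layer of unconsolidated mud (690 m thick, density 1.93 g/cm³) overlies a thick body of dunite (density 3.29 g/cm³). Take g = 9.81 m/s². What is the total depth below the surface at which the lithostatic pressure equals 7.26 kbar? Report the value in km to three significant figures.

Pressure at base of upper layers: 1930×9.81×690 = 1.306×10^7 Pa = 0.1306 kbar
Remaining pressure to be supplied by dunite: 7.260×10^8 − 1.306×10^7 = 7.129×10^8 Pa
Additional depth in dunite = 7.129×10^8 Pa / (3290 kg/m³ × 9.81 m/s²) = 22089 m
Total depth = 690 m + 22089 m = 22779 m
= 22.779 km

22.8 km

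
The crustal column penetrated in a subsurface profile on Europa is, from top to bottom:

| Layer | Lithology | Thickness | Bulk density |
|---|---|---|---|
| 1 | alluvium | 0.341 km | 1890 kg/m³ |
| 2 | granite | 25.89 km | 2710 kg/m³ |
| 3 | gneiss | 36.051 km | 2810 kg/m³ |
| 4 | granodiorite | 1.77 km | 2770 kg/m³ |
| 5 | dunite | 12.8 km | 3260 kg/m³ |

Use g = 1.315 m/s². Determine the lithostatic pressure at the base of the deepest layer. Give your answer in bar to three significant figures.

alluvium: 1890 kg/m³ × 1.315 m/s² × 341 m = 8.475×10^5 Pa = 8.475 bar
granite: 2710 kg/m³ × 1.315 m/s² × 25890 m = 9.226×10^7 Pa = 922.6 bar
gneiss: 2810 kg/m³ × 1.315 m/s² × 36051 m = 1.332×10^8 Pa = 1332 bar
granodiorite: 2770 kg/m³ × 1.315 m/s² × 1770 m = 6.447×10^6 Pa = 64.47 bar
dunite: 3260 kg/m³ × 1.315 m/s² × 12800 m = 5.487×10^7 Pa = 548.7 bar
Total = 8.475 + 922.6 + 1332 + 64.47 + 548.7 = 2876.4 bar

2880 bar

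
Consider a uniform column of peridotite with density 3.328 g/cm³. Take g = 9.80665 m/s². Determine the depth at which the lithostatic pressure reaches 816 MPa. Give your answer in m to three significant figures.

25000 m

h = P/(ρg) = 816 MPa / (3328 kg/m³ × 9.80665 m/s²) = 8.160×10^8 Pa / 32637 Pa/m = 25003 m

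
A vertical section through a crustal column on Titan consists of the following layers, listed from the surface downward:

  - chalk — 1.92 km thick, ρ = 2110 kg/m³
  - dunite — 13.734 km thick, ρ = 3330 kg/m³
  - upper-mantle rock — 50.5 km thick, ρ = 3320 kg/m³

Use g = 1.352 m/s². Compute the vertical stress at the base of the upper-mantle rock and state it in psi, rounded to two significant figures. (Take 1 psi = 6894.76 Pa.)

chalk: 2110 kg/m³ × 1.352 m/s² × 1920 m = 5.477×10^6 Pa = 794.4 psi
dunite: 3330 kg/m³ × 1.352 m/s² × 13734 m = 6.183×10^7 Pa = 8968 psi
upper-mantle rock: 3320 kg/m³ × 1.352 m/s² × 50500 m = 2.267×10^8 Pa = 32877 psi
Total = 794.4 + 8968 + 32877 = 42639 psi

43000 psi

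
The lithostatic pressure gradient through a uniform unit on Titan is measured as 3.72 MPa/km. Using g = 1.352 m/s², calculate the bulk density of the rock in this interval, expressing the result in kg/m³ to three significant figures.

2750 kg/m³

ρ = (dP/dz)/g = 3.72 MPa/km / 1.352 m/s² = 3720.0 Pa/m / 1.352 m/s² = 2751.5 kg/m³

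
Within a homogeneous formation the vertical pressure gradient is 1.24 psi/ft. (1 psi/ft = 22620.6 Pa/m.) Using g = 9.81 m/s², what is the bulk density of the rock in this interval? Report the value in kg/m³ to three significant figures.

ρ = (dP/dz)/g = 1.24 psi/ft / 9.81 m/s² = 28050 Pa/m / 9.81 m/s² = 2859.3 kg/m³

2860 kg/m³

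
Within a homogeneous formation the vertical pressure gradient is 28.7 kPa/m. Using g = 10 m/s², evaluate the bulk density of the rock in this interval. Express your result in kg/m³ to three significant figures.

2870 kg/m³

ρ = (dP/dz)/g = 28.7 kPa/m / 10 m/s² = 28700 Pa/m / 10 m/s² = 2870.0 kg/m³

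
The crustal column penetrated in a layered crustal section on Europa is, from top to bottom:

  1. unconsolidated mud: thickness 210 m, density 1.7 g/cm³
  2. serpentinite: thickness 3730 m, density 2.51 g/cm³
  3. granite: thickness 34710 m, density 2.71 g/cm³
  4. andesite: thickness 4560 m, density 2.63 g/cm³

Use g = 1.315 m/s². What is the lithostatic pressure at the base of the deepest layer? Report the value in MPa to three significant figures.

152 MPa

unconsolidated mud: 1700 kg/m³ × 1.315 m/s² × 210 m = 4.695×10^5 Pa = 0.4695 MPa
serpentinite: 2510 kg/m³ × 1.315 m/s² × 3730 m = 1.231×10^7 Pa = 12.31 MPa
granite: 2710 kg/m³ × 1.315 m/s² × 34710 m = 1.237×10^8 Pa = 123.7 MPa
andesite: 2630 kg/m³ × 1.315 m/s² × 4560 m = 1.577×10^7 Pa = 15.77 MPa
Total = 0.4695 + 12.31 + 123.7 + 15.77 = 152.25 MPa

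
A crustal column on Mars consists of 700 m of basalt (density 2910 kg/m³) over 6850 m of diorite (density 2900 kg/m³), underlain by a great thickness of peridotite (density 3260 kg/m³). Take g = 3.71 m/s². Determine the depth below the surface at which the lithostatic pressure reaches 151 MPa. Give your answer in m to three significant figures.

13300 m

Pressure at base of upper layers: 2910×3.71×700 + 2900×3.71×6850 = 8.126×10^7 Pa = 81.26 MPa
Remaining pressure to be supplied by peridotite: 1.510×10^8 − 8.126×10^7 = 6.974×10^7 Pa
Additional depth in peridotite = 6.974×10^7 Pa / (3260 kg/m³ × 3.71 m/s²) = 5766.5 m
Total depth = 7550 m + 5766.5 m = 13317 m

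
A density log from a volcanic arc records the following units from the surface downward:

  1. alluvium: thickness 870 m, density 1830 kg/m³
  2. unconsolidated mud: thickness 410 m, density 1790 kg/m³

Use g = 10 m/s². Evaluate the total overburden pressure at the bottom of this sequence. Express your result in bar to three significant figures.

233 bar

alluvium: 1830 kg/m³ × 10 m/s² × 870 m = 1.592×10^7 Pa = 159.2 bar
unconsolidated mud: 1790 kg/m³ × 10 m/s² × 410 m = 7.339×10^6 Pa = 73.39 bar
Total = 159.2 + 73.39 = 232.60 bar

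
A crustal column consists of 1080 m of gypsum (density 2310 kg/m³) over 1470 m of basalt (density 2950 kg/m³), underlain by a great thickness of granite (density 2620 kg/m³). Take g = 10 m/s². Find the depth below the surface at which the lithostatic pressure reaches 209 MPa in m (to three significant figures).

7920 m

Pressure at base of upper layers: 2310×10×1080 + 2950×10×1470 = 6.831×10^7 Pa = 68.31 MPa
Remaining pressure to be supplied by granite: 2.090×10^8 − 6.831×10^7 = 1.407×10^8 Pa
Additional depth in granite = 1.407×10^8 Pa / (2620 kg/m³ × 10 m/s²) = 5369.7 m
Total depth = 2550 m + 5369.7 m = 7919.7 m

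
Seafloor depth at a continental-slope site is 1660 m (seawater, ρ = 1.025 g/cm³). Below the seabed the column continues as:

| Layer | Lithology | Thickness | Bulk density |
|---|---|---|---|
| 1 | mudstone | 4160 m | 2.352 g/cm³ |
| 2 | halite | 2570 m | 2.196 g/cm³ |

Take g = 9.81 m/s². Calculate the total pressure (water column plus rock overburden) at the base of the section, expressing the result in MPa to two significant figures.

170 MPa

seawater: 1025 kg/m³ × 9.81 m/s² × 1660 m = 1.669×10^7 Pa = 16.69 MPa
mudstone: 2352 kg/m³ × 9.81 m/s² × 4160 m = 9.598×10^7 Pa = 95.98 MPa
halite: 2196 kg/m³ × 9.81 m/s² × 2570 m = 5.536×10^7 Pa = 55.36 MPa
Total = 16.69 + 95.98 + 55.36 = 168.04 MPa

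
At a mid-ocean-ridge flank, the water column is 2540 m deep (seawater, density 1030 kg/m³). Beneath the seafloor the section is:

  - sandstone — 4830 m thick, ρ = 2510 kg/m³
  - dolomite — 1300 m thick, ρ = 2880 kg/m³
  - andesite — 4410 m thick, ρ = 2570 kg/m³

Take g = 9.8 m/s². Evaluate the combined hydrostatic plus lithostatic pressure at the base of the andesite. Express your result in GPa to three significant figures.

0.292 GPa

seawater: 1030 kg/m³ × 9.8 m/s² × 2540 m = 2.564×10^7 Pa = 0.02564 GPa
sandstone: 2510 kg/m³ × 9.8 m/s² × 4830 m = 1.188×10^8 Pa = 0.1188 GPa
dolomite: 2880 kg/m³ × 9.8 m/s² × 1300 m = 3.669×10^7 Pa = 0.03669 GPa
andesite: 2570 kg/m³ × 9.8 m/s² × 4410 m = 1.111×10^8 Pa = 0.1111 GPa
Total = 0.02564 + 0.1188 + 0.03669 + 0.1111 = 0.29221 GPa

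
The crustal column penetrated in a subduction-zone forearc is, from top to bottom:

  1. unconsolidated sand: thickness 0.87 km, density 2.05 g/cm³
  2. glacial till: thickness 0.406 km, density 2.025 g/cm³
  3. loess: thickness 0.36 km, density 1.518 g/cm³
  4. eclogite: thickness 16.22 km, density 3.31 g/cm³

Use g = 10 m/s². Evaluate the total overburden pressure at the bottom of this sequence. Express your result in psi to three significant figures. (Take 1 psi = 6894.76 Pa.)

82400 psi

unconsolidated sand: 2050 kg/m³ × 10 m/s² × 870 m = 1.784×10^7 Pa = 2587 psi
glacial till: 2025 kg/m³ × 10 m/s² × 406 m = 8.222×10^6 Pa = 1192 psi
loess: 1518 kg/m³ × 10 m/s² × 360 m = 5.465×10^6 Pa = 792.6 psi
eclogite: 3310 kg/m³ × 10 m/s² × 16220 m = 5.369×10^8 Pa = 77868 psi
Total = 2587 + 1192 + 792.6 + 77868 = 82440 psi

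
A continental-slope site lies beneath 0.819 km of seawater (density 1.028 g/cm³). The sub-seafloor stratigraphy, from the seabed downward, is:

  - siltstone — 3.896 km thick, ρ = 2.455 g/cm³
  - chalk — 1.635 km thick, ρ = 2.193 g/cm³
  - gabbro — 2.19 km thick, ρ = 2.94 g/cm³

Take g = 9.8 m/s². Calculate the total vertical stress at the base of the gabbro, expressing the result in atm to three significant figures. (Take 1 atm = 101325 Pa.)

1980 atm

seawater: 1028 kg/m³ × 9.8 m/s² × 819 m = 8.251×10^6 Pa = 81.43 atm
siltstone: 2455 kg/m³ × 9.8 m/s² × 3896 m = 9.373×10^7 Pa = 925.1 atm
chalk: 2193 kg/m³ × 9.8 m/s² × 1635 m = 3.514×10^7 Pa = 346.8 atm
gabbro: 2940 kg/m³ × 9.8 m/s² × 2190 m = 6.310×10^7 Pa = 622.7 atm
Total = 81.43 + 925.1 + 346.8 + 622.7 = 1976.0 atm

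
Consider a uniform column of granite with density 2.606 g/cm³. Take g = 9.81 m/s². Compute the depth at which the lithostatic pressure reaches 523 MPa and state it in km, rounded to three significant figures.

h = P/(ρg) = 523 MPa / (2606 kg/m³ × 9.81 m/s²) = 5.230×10^8 Pa / 25565 Pa/m = 20458 m
= 20.458 km

20.5 km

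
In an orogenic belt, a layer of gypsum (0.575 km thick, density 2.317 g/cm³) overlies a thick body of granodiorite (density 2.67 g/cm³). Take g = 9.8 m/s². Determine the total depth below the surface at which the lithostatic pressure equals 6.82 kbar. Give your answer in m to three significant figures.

Pressure at base of upper layers: 2317×9.8×575 = 1.306×10^7 Pa = 0.1306 kbar
Remaining pressure to be supplied by granodiorite: 6.820×10^8 − 1.306×10^7 = 6.689×10^8 Pa
Additional depth in granodiorite = 6.689×10^8 Pa / (2670 kg/m³ × 9.8 m/s²) = 25565 m
Total depth = 575 m + 25565 m = 26140 m

26100 m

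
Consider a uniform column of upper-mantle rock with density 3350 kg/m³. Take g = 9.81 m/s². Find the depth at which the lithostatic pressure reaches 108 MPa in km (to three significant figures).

3.29 km

h = P/(ρg) = 108 MPa / (3350 kg/m³ × 9.81 m/s²) = 1.080×10^8 Pa / 32864 Pa/m = 3286.3 m
= 3.2863 km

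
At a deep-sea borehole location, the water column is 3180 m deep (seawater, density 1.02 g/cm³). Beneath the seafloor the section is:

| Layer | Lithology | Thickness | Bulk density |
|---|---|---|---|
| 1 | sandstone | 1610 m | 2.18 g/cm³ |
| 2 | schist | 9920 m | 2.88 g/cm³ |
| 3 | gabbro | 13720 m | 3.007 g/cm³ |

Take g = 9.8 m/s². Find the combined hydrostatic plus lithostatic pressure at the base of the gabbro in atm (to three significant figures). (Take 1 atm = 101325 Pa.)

7410 atm

seawater: 1020 kg/m³ × 9.8 m/s² × 3180 m = 3.179×10^7 Pa = 313.7 atm
sandstone: 2180 kg/m³ × 9.8 m/s² × 1610 m = 3.440×10^7 Pa = 339.5 atm
schist: 2880 kg/m³ × 9.8 m/s² × 9920 m = 2.800×10^8 Pa = 2763 atm
gabbro: 3007 kg/m³ × 9.8 m/s² × 13720 m = 4.043×10^8 Pa = 3990 atm
Total = 313.7 + 339.5 + 2763 + 3990 = 7406.6 atm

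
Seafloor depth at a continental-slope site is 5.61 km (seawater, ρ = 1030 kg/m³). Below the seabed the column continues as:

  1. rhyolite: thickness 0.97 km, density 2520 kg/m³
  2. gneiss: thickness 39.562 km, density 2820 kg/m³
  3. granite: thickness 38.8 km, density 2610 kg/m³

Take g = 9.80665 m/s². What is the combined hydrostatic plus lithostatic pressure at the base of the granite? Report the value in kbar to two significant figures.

22 kbar

seawater: 1030 kg/m³ × 9.80665 m/s² × 5610 m = 5.667×10^7 Pa = 0.5667 kbar
rhyolite: 2520 kg/m³ × 9.80665 m/s² × 970 m = 2.397×10^7 Pa = 0.2397 kbar
gneiss: 2820 kg/m³ × 9.80665 m/s² × 39562 m = 1.094×10^9 Pa = 10.94 kbar
granite: 2610 kg/m³ × 9.80665 m/s² × 38800 m = 9.931×10^8 Pa = 9.931 kbar
Total = 0.5667 + 0.2397 + 10.94 + 9.931 = 21.678 kbar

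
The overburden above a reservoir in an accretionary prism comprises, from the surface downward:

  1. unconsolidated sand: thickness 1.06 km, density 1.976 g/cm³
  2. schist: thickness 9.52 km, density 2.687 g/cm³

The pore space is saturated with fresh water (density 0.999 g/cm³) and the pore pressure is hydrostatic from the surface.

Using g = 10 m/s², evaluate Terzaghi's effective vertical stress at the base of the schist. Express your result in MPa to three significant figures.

171 MPa

Overburden (lithostatic) stress σ_v:
unconsolidated sand: 1976 kg/m³ × 10 m/s² × 1060 m = 2.095×10^7 Pa = 20.95 MPa
schist: 2687 kg/m³ × 10 m/s² × 9520 m = 2.558×10^8 Pa = 255.8 MPa
Total = 20.95 + 255.8 = 276.75 MPa
Pore pressure P_p = 999 kg/m³ × 10 m/s² × 10580 m = 1.057×10^8 Pa = 105.7 MPa
Effective stress σ' = σ_v − P_p = 276.7 − 105.7 = 171.05 MPa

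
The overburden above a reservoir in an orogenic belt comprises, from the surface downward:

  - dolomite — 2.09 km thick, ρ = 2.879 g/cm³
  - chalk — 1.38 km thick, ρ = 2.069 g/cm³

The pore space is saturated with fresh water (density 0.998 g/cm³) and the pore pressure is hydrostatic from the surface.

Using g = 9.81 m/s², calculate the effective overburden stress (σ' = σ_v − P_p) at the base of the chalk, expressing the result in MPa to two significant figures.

Overburden (lithostatic) stress σ_v:
dolomite: 2879 kg/m³ × 9.81 m/s² × 2090 m = 5.903×10^7 Pa = 59.03 MPa
chalk: 2069 kg/m³ × 9.81 m/s² × 1380 m = 2.801×10^7 Pa = 28.01 MPa
Total = 59.03 + 28.01 = 87.038 MPa
Pore pressure P_p = 998 kg/m³ × 9.81 m/s² × 3470 m = 3.397×10^7 Pa = 33.97 MPa
Effective stress σ' = σ_v − P_p = 87.04 − 33.97 = 53.065 MPa

53 MPa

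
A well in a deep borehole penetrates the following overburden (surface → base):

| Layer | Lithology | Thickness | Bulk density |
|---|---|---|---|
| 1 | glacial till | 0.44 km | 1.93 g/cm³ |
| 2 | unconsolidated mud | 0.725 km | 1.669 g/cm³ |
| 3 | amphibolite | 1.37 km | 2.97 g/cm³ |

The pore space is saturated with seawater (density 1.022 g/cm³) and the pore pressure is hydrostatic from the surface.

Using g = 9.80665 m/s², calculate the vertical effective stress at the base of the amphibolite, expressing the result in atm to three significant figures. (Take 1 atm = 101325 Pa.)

Overburden (lithostatic) stress σ_v:
glacial till: 1930 kg/m³ × 9.80665 m/s² × 440 m = 8.328×10^6 Pa = 8.328 MPa
unconsolidated mud: 1669 kg/m³ × 9.80665 m/s² × 725 m = 1.187×10^7 Pa = 11.87 MPa
amphibolite: 2970 kg/m³ × 9.80665 m/s² × 1370 m = 3.990×10^7 Pa = 39.90 MPa
Total = 8.328 + 11.87 + 39.90 = 60.096 MPa
Pore pressure P_p = 1022 kg/m³ × 9.80665 m/s² × 2535 m = 2.541×10^7 Pa = 25.41 MPa
Effective stress σ' = σ_v − P_p = 60.10 − 25.41 = 34.690 MPa = 342.36 atm

342 atm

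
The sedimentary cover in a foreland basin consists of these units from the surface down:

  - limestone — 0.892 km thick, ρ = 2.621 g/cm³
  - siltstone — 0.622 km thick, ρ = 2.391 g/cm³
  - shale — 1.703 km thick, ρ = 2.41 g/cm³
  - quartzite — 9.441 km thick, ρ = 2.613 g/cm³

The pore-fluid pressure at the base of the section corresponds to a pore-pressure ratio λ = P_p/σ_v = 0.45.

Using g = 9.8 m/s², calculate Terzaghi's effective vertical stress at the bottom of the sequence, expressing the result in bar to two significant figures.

1800 bar

Overburden (lithostatic) stress σ_v:
limestone: 2621 kg/m³ × 9.8 m/s² × 892 m = 2.291×10^7 Pa = 22.91 MPa
siltstone: 2391 kg/m³ × 9.8 m/s² × 622 m = 1.457×10^7 Pa = 14.57 MPa
shale: 2410 kg/m³ × 9.8 m/s² × 1703 m = 4.022×10^7 Pa = 40.22 MPa
quartzite: 2613 kg/m³ × 9.8 m/s² × 9441 m = 2.418×10^8 Pa = 241.8 MPa
Total = 22.91 + 14.57 + 40.22 + 241.8 = 319.47 MPa
Pore pressure P_p = λ·σ_v = 0.45 × 319.5 MPa = 143.8 MPa
Effective stress σ' = σ_v − P_p = 319.5 − 143.8 = 175.71 MPa = 1757.1 bar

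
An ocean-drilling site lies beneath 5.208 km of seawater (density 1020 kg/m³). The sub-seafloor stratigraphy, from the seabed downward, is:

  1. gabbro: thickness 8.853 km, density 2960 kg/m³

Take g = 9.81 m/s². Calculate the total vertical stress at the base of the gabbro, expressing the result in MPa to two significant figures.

310 MPa

seawater: 1020 kg/m³ × 9.81 m/s² × 5208 m = 5.211×10^7 Pa = 52.11 MPa
gabbro: 2960 kg/m³ × 9.81 m/s² × 8853 m = 2.571×10^8 Pa = 257.1 MPa
Total = 52.11 + 257.1 = 309.18 MPa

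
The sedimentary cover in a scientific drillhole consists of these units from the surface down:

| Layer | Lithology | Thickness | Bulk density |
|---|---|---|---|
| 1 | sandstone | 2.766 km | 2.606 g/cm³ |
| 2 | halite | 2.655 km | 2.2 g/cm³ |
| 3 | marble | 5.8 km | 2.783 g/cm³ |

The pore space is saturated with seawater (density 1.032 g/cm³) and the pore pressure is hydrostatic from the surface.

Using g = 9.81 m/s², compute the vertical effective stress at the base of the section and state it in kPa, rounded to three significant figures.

Overburden (lithostatic) stress σ_v:
sandstone: 2606 kg/m³ × 9.81 m/s² × 2766 m = 7.071×10^7 Pa = 70.71 MPa
halite: 2200 kg/m³ × 9.81 m/s² × 2655 m = 5.730×10^7 Pa = 57.30 MPa
marble: 2783 kg/m³ × 9.81 m/s² × 5800 m = 1.583×10^8 Pa = 158.3 MPa
Total = 70.71 + 57.30 + 158.3 = 286.36 MPa
Pore pressure P_p = 1032 kg/m³ × 9.81 m/s² × 11221 m = 1.136×10^8 Pa = 113.6 MPa
Effective stress σ' = σ_v − P_p = 286.4 − 113.6 = 172.76 MPa = 1.7276×10^5 kPa

173000 kPa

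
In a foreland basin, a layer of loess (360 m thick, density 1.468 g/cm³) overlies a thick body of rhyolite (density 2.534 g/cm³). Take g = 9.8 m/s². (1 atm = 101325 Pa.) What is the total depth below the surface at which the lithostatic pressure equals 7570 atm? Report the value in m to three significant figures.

31000 m

Pressure at base of upper layers: 1468×9.8×360 = 5.179×10^6 Pa = 51.11 atm
Remaining pressure to be supplied by rhyolite: 7.670×10^8 − 5.179×10^6 = 7.619×10^8 Pa
Additional depth in rhyolite = 7.619×10^8 Pa / (2534 kg/m³ × 9.8 m/s²) = 30679 m
Total depth = 360 m + 30679 m = 31039 m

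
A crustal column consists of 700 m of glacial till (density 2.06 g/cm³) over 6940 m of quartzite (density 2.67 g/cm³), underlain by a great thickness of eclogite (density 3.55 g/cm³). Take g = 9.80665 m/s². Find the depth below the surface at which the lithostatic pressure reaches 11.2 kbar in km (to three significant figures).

Pressure at base of upper layers: 2060×9.80665×700 + 2670×9.80665×6940 = 1.959×10^8 Pa = 1.959 kbar
Remaining pressure to be supplied by eclogite: 1.120×10^9 − 1.959×10^8 = 9.241×10^8 Pa
Additional depth in eclogite = 9.241×10^8 Pa / (3550 kg/m³ × 9.80665 m/s²) = 26545 m
Total depth = 7640 m + 26545 m = 34185 m
= 34.185 km

34.2 km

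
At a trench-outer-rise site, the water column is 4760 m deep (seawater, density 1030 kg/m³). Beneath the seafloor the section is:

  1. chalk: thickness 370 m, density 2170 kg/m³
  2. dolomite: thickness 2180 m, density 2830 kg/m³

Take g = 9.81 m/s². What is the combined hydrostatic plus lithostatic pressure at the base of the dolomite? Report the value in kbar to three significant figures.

1.16 kbar

seawater: 1030 kg/m³ × 9.81 m/s² × 4760 m = 4.810×10^7 Pa = 0.4810 kbar
chalk: 2170 kg/m³ × 9.81 m/s² × 370 m = 7.876×10^6 Pa = 0.07876 kbar
dolomite: 2830 kg/m³ × 9.81 m/s² × 2180 m = 6.052×10^7 Pa = 0.6052 kbar
Total = 0.4810 + 0.07876 + 0.6052 = 1.1649 kbar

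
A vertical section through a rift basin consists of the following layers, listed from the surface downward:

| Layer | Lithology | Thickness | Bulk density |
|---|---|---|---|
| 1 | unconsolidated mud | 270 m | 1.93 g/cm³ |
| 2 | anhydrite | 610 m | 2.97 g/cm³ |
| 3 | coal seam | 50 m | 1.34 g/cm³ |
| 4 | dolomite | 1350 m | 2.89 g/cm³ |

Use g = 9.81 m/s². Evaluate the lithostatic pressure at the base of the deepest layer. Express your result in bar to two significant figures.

unconsolidated mud: 1930 kg/m³ × 9.81 m/s² × 270 m = 5.112×10^6 Pa = 51.12 bar
anhydrite: 2970 kg/m³ × 9.81 m/s² × 610 m = 1.777×10^7 Pa = 177.7 bar
coal seam: 1340 kg/m³ × 9.81 m/s² × 50 m = 6.573×10^5 Pa = 6.573 bar
dolomite: 2890 kg/m³ × 9.81 m/s² × 1350 m = 3.827×10^7 Pa = 382.7 bar
Total = 51.12 + 177.7 + 6.573 + 382.7 = 618.16 bar

620 bar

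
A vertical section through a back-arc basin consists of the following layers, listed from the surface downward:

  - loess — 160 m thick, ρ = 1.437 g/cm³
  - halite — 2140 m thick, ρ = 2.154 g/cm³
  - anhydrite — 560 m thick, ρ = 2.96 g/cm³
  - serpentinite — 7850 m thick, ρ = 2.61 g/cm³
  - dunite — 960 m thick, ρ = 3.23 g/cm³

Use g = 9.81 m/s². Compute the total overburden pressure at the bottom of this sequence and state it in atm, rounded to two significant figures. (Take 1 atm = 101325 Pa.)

2900 atm

loess: 1437 kg/m³ × 9.81 m/s² × 160 m = 2.256×10^6 Pa = 22.26 atm
halite: 2154 kg/m³ × 9.81 m/s² × 2140 m = 4.522×10^7 Pa = 446.3 atm
anhydrite: 2960 kg/m³ × 9.81 m/s² × 560 m = 1.626×10^7 Pa = 160.5 atm
serpentinite: 2610 kg/m³ × 9.81 m/s² × 7850 m = 2.010×10^8 Pa = 1984 atm
dunite: 3230 kg/m³ × 9.81 m/s² × 960 m = 3.042×10^7 Pa = 300.2 atm
Total = 22.26 + 446.3 + 160.5 + 1984 + 300.2 = 2912.9 atm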